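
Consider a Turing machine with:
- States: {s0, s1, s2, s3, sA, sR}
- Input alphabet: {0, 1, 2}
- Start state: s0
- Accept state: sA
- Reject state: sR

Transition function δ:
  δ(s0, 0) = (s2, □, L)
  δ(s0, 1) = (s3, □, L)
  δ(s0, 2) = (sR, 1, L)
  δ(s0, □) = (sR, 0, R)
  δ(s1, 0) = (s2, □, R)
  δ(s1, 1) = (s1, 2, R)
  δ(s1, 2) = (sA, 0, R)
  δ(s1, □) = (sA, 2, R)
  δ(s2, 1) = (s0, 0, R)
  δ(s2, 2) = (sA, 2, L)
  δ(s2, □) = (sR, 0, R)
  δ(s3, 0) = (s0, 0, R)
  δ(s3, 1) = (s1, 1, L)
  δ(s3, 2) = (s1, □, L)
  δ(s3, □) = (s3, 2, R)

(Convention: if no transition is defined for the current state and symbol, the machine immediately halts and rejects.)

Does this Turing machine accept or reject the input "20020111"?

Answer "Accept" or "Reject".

Execution trace:
Initial: [s0]20020111
Step 1: δ(s0, 2) = (sR, 1, L) → [sR]□10020111

The machine reaches the reject state sR and halts.

Answer: Reject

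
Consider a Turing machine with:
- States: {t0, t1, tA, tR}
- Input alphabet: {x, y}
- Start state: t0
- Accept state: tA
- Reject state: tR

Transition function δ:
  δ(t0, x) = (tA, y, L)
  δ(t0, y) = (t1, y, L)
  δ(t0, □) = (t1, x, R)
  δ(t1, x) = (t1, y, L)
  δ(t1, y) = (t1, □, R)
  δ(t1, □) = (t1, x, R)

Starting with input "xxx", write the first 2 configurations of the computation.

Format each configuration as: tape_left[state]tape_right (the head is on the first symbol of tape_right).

Transitions applied:
Step 1: δ(t0, x) = (tA, y, L)

The first 2 configurations are:
[t0]xxx ⊢ [tA]□yxx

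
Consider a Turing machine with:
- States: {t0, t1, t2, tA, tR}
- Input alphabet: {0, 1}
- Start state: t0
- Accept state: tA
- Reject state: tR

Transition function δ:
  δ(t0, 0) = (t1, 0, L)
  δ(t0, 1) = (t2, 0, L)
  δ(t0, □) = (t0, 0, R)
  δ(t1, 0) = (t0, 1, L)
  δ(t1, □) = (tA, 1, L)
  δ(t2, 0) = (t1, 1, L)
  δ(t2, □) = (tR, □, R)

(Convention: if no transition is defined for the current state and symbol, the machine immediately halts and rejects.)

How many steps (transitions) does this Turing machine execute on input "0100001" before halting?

Execution trace:
Initial: [t0]0100001
Step 1: δ(t0, 0) = (t1, 0, L) → [t1]□0100001
Step 2: δ(t1, □) = (tA, 1, L) → [tA]□10100001

The machine reaches the accept state tA and halts.

The machine executed 2 steps before halting.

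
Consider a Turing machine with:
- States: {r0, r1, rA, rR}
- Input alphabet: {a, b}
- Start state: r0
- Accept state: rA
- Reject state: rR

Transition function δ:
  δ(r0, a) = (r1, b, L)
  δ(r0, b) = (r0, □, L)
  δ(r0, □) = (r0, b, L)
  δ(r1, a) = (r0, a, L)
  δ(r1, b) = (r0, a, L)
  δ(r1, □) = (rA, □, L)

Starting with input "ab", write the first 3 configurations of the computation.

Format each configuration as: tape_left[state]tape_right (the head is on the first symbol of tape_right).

Transitions applied:
Step 1: δ(r0, a) = (r1, b, L)
Step 2: δ(r1, □) = (rA, □, L)

The first 3 configurations are:
[r0]ab ⊢ [r1]□bb ⊢ [rA]□□bb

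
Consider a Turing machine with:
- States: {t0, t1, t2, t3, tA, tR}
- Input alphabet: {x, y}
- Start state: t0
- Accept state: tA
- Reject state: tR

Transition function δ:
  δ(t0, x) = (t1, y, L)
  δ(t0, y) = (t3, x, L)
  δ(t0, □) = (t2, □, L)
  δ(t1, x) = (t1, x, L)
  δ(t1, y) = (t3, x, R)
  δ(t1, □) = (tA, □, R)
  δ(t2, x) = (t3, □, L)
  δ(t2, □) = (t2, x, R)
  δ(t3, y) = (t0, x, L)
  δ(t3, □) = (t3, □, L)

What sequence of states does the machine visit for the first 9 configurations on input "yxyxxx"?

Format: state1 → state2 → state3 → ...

Execution trace:
Initial: [t0]yxyxxx
Step 1: δ(t0, y) = (t3, x, L) → [t3]□xxyxxx
Step 2: δ(t3, □) = (t3, □, L) → [t3]□□xxyxxx
Step 3: δ(t3, □) = (t3, □, L) → [t3]□□□xxyxxx
Step 4: δ(t3, □) = (t3, □, L) → [t3]□□□□xxyxxx
Step 5: δ(t3, □) = (t3, □, L) → [t3]□□□□□xxyxxx
Step 6: δ(t3, □) = (t3, □, L) → [t3]□□□□□□xxyxxx
Step 7: δ(t3, □) = (t3, □, L) → [t3]□□□□□□□xxyxxx
Step 8: δ(t3, □) = (t3, □, L) → [t3]□□□□□□□□xxyxxx

State sequence: t0 → t3 → t3 → t3 → t3 → t3 → t3 → t3 → t3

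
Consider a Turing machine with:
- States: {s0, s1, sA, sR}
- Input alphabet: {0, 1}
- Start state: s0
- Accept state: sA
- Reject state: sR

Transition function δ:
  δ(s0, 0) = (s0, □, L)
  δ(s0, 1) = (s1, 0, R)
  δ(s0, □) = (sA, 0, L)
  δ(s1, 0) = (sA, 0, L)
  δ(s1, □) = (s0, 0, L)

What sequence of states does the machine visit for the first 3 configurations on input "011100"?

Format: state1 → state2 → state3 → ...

Execution trace:
Initial: [s0]011100
Step 1: δ(s0, 0) = (s0, □, L) → [s0]□□11100
Step 2: δ(s0, □) = (sA, 0, L) → [sA]□0□11100

The machine reaches the accept state sA and halts.

State sequence: s0 → s0 → sA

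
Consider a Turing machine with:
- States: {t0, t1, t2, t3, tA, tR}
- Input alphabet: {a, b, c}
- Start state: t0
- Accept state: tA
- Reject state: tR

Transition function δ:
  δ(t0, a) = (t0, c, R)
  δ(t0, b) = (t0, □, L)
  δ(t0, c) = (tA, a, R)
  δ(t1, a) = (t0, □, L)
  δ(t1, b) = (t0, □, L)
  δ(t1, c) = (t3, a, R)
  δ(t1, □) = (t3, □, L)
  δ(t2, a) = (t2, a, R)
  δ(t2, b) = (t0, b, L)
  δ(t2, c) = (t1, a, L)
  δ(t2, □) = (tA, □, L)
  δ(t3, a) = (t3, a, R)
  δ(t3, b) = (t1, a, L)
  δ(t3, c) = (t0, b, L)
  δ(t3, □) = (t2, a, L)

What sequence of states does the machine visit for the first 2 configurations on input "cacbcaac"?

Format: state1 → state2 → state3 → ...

Execution trace:
Initial: [t0]cacbcaac
Step 1: δ(t0, c) = (tA, a, R) → a[tA]acbcaac

The machine reaches the accept state tA and halts.

State sequence: t0 → tA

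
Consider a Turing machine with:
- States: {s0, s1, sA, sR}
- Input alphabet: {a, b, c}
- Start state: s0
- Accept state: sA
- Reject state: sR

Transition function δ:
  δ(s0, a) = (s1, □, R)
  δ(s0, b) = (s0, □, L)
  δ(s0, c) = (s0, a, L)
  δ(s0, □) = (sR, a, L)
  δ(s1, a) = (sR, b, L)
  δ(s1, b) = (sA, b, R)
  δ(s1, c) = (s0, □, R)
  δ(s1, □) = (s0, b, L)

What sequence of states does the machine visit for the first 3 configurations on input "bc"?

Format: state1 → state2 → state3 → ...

Execution trace:
Initial: [s0]bc
Step 1: δ(s0, b) = (s0, □, L) → [s0]□□c
Step 2: δ(s0, □) = (sR, a, L) → [sR]□a□c

The machine reaches the reject state sR and halts.

State sequence: s0 → s0 → sR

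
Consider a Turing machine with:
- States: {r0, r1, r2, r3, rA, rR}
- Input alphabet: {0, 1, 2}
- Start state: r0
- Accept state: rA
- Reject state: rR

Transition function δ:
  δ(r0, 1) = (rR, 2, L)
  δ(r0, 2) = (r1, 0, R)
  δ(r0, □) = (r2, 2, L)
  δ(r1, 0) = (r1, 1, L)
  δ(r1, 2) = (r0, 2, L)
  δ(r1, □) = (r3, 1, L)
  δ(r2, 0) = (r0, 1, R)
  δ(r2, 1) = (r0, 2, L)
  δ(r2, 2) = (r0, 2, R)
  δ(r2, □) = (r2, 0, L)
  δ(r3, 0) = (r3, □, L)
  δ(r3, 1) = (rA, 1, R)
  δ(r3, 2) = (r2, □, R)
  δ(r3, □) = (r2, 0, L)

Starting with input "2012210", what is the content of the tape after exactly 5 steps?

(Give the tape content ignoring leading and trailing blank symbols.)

Execution trace:
Initial: [r0]2012210
Step 1: δ(r0, 2) = (r1, 0, R) → 0[r1]012210
Step 2: δ(r1, 0) = (r1, 1, L) → [r1]0112210
Step 3: δ(r1, 0) = (r1, 1, L) → [r1]□1112210
Step 4: δ(r1, □) = (r3, 1, L) → [r3]□11112210
Step 5: δ(r3, □) = (r2, 0, L) → [r2]□011112210

After 5 steps, the tape (ignoring leading/trailing blanks) is: 011112210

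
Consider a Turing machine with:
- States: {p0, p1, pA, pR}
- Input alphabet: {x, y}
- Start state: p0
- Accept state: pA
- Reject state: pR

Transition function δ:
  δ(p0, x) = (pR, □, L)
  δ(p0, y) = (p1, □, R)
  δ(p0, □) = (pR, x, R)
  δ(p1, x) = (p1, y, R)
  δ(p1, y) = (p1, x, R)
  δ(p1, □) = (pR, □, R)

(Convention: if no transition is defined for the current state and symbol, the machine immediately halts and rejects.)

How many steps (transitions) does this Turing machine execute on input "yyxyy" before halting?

Execution trace:
Initial: [p0]yyxyy
Step 1: δ(p0, y) = (p1, □, R) → □[p1]yxyy
Step 2: δ(p1, y) = (p1, x, R) → □x[p1]xyy
Step 3: δ(p1, x) = (p1, y, R) → □xy[p1]yy
Step 4: δ(p1, y) = (p1, x, R) → □xyx[p1]y
Step 5: δ(p1, y) = (p1, x, R) → □xyxx[p1]□
Step 6: δ(p1, □) = (pR, □, R) → □xyxx□[pR]□

The machine reaches the reject state pR and halts.

The machine executed 6 steps before halting.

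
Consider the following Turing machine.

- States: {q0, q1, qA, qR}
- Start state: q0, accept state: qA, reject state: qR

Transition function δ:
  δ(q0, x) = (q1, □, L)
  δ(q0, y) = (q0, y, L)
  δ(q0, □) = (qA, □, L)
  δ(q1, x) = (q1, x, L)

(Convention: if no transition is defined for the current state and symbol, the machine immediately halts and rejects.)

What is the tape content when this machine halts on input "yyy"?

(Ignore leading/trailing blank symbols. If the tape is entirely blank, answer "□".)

Execution trace:
Initial: [q0]yyy
Step 1: δ(q0, y) = (q0, y, L) → [q0]□yyy
Step 2: δ(q0, □) = (qA, □, L) → [qA]□□yyy

The machine reaches the accept state qA and halts.

Final tape (ignoring leading/trailing blanks): yyy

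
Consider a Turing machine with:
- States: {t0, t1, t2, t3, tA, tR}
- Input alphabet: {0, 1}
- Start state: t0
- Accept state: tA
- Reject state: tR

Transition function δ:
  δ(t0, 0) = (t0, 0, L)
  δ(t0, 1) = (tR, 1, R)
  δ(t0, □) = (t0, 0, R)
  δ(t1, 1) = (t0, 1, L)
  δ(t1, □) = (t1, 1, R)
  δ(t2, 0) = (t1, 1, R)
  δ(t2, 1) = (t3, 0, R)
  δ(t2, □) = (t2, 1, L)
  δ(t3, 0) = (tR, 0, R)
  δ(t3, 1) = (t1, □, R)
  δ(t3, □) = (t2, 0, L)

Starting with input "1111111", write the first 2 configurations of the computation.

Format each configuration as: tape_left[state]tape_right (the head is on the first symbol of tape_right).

Transitions applied:
Step 1: δ(t0, 1) = (tR, 1, R)

The first 2 configurations are:
[t0]1111111 ⊢ 1[tR]111111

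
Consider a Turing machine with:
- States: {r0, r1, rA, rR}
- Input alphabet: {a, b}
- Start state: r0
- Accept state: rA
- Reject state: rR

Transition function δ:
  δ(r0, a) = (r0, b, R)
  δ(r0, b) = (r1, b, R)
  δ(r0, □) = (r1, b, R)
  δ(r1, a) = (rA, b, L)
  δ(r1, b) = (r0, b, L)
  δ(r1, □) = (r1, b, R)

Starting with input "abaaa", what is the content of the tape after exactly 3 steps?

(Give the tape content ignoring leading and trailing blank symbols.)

Execution trace:
Initial: [r0]abaaa
Step 1: δ(r0, a) = (r0, b, R) → b[r0]baaa
Step 2: δ(r0, b) = (r1, b, R) → bb[r1]aaa
Step 3: δ(r1, a) = (rA, b, L) → b[rA]bbaa

The machine reaches the accept state rA and halts.

After 3 steps, the tape (ignoring leading/trailing blanks) is: bbbaa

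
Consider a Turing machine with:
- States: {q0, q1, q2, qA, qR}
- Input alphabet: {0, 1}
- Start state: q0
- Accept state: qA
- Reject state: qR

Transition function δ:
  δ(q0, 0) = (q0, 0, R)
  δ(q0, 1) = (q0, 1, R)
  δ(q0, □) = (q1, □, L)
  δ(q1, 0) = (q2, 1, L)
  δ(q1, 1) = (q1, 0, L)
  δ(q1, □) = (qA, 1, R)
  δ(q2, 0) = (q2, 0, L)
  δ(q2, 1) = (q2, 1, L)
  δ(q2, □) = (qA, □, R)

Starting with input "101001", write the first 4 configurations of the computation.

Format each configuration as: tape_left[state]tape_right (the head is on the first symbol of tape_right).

Transitions applied:
Step 1: δ(q0, 1) = (q0, 1, R)
Step 2: δ(q0, 0) = (q0, 0, R)
Step 3: δ(q0, 1) = (q0, 1, R)

The first 4 configurations are:
[q0]101001 ⊢ 1[q0]01001 ⊢ 10[q0]1001 ⊢ 101[q0]001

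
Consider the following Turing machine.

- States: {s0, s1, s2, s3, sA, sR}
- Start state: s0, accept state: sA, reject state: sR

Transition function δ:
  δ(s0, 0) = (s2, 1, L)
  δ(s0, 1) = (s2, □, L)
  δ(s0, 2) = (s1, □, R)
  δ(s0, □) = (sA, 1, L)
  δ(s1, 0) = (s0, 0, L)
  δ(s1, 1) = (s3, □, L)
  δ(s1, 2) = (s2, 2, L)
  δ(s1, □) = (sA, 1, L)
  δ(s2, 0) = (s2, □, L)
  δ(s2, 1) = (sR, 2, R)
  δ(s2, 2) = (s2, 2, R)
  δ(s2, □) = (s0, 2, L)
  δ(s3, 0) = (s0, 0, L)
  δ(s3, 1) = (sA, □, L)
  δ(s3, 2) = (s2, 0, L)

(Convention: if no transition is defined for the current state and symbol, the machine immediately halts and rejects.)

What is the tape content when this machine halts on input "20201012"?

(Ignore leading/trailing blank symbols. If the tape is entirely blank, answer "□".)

Execution trace:
Initial: [s0]20201012
Step 1: δ(s0, 2) = (s1, □, R) → □[s1]0201012
Step 2: δ(s1, 0) = (s0, 0, L) → [s0]□0201012
Step 3: δ(s0, □) = (sA, 1, L) → [sA]□10201012

The machine reaches the accept state sA and halts.

Final tape (ignoring leading/trailing blanks): 10201012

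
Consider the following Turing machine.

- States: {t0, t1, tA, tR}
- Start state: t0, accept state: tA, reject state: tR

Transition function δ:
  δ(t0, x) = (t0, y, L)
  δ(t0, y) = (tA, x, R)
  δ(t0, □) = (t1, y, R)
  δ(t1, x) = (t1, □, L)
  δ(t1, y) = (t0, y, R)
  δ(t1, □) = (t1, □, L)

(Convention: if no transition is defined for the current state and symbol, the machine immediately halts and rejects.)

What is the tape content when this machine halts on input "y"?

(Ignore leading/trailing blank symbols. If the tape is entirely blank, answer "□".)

Execution trace:
Initial: [t0]y
Step 1: δ(t0, y) = (tA, x, R) → x[tA]□

The machine reaches the accept state tA and halts.

Final tape (ignoring leading/trailing blanks): x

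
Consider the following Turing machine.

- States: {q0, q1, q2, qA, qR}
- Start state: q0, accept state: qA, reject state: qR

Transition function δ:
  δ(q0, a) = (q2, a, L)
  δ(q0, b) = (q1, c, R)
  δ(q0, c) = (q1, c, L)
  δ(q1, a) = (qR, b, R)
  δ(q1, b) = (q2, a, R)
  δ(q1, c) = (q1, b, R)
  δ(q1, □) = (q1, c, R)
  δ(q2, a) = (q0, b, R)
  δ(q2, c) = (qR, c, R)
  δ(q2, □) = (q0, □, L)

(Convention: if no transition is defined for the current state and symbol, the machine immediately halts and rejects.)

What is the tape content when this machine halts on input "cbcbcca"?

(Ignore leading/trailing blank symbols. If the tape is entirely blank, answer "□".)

Execution trace:
Initial: [q0]cbcbcca
Step 1: δ(q0, c) = (q1, c, L) → [q1]□cbcbcca
Step 2: δ(q1, □) = (q1, c, R) → c[q1]cbcbcca
Step 3: δ(q1, c) = (q1, b, R) → cb[q1]bcbcca
Step 4: δ(q1, b) = (q2, a, R) → cba[q2]cbcca
Step 5: δ(q2, c) = (qR, c, R) → cbac[qR]bcca

The machine reaches the reject state qR and halts.

Final tape (ignoring leading/trailing blanks): cbacbcca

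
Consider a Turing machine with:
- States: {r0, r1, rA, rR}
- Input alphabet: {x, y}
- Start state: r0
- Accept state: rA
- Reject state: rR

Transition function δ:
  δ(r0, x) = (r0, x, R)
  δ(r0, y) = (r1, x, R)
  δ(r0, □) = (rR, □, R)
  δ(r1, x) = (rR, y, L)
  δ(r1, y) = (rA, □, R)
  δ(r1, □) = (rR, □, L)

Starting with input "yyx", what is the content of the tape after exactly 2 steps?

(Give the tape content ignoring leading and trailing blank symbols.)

Execution trace:
Initial: [r0]yyx
Step 1: δ(r0, y) = (r1, x, R) → x[r1]yx
Step 2: δ(r1, y) = (rA, □, R) → x□[rA]x

The machine reaches the accept state rA and halts.

After 2 steps, the tape (ignoring leading/trailing blanks) is: x□x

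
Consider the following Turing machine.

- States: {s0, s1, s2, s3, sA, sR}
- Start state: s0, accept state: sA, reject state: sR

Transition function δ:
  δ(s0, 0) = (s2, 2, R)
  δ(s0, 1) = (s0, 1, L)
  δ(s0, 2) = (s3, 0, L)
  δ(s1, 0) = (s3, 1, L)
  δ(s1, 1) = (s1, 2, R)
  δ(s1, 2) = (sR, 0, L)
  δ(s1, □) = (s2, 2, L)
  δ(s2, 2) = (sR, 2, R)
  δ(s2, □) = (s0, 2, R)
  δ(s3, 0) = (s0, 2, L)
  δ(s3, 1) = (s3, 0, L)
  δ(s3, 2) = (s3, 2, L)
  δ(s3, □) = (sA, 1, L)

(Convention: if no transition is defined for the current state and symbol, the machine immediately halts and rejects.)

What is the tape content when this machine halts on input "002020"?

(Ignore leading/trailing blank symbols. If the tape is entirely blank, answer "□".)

Execution trace:
Initial: [s0]002020
Step 1: δ(s0, 0) = (s2, 2, R) → 2[s2]02020

No transition is defined for δ(s2, 0). By convention the machine halts and rejects.

Final tape (ignoring leading/trailing blanks): 202020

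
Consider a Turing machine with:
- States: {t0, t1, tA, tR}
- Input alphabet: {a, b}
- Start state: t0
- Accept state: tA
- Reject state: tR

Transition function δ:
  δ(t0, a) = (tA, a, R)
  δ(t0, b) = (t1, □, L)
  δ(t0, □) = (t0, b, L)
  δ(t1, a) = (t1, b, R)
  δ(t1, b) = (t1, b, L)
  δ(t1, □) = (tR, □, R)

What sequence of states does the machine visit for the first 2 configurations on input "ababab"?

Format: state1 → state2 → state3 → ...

Execution trace:
Initial: [t0]ababab
Step 1: δ(t0, a) = (tA, a, R) → a[tA]babab

The machine reaches the accept state tA and halts.

State sequence: t0 → tA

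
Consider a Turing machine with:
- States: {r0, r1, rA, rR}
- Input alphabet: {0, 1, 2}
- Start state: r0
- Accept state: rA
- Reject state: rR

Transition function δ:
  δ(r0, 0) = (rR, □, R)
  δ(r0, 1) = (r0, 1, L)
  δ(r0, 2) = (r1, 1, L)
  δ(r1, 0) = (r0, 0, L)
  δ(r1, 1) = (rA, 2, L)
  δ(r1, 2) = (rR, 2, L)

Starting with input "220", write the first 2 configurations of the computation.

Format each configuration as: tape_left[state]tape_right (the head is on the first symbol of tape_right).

Transitions applied:
Step 1: δ(r0, 2) = (r1, 1, L)

The first 2 configurations are:
[r0]220 ⊢ [r1]□120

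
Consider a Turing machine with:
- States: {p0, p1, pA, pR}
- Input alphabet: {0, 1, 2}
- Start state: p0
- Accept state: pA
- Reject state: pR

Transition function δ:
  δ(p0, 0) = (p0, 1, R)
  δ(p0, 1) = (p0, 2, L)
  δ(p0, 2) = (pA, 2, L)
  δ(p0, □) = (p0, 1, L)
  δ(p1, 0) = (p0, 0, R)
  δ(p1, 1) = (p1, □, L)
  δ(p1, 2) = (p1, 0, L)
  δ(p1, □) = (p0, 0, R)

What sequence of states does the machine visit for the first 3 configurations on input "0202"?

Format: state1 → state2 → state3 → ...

Execution trace:
Initial: [p0]0202
Step 1: δ(p0, 0) = (p0, 1, R) → 1[p0]202
Step 2: δ(p0, 2) = (pA, 2, L) → [pA]1202

The machine reaches the accept state pA and halts.

State sequence: p0 → p0 → pA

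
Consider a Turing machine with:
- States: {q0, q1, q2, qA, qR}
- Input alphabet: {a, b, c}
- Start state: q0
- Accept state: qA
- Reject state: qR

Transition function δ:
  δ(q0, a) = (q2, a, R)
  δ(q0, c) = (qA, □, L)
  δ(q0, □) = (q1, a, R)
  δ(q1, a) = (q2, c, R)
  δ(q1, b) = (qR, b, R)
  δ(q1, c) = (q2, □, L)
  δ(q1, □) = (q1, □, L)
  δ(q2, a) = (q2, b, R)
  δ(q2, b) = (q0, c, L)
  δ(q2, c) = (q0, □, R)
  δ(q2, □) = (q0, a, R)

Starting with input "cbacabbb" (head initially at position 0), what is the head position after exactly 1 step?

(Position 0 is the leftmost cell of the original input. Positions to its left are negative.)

Execution trace (head position shown):
Step 0: [q0]cbacabbb  (head at position 0)
Step 1: move left → [qA]□□bacabbb  (head at position -1)

After 1 step, the head is at position -1.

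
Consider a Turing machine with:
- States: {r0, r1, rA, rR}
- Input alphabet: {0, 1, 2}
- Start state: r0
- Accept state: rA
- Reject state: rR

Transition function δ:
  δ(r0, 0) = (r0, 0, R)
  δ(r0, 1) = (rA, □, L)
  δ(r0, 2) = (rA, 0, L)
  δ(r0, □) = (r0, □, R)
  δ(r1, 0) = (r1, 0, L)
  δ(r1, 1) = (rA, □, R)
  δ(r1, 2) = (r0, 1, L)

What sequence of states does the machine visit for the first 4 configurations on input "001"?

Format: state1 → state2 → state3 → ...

Execution trace:
Initial: [r0]001
Step 1: δ(r0, 0) = (r0, 0, R) → 0[r0]01
Step 2: δ(r0, 0) = (r0, 0, R) → 00[r0]1
Step 3: δ(r0, 1) = (rA, □, L) → 0[rA]0□

The machine reaches the accept state rA and halts.

State sequence: r0 → r0 → r0 → rA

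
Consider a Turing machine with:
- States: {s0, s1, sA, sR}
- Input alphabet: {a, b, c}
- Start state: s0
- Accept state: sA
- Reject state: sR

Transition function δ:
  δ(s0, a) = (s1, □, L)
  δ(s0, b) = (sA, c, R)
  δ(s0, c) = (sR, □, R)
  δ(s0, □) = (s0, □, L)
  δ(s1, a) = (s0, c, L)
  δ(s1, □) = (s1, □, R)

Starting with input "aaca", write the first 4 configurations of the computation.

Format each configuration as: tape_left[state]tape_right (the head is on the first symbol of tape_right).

Transitions applied:
Step 1: δ(s0, a) = (s1, □, L)
Step 2: δ(s1, □) = (s1, □, R)
Step 3: δ(s1, □) = (s1, □, R)

The first 4 configurations are:
[s0]aaca ⊢ [s1]□□aca ⊢ □[s1]□aca ⊢ □□[s1]aca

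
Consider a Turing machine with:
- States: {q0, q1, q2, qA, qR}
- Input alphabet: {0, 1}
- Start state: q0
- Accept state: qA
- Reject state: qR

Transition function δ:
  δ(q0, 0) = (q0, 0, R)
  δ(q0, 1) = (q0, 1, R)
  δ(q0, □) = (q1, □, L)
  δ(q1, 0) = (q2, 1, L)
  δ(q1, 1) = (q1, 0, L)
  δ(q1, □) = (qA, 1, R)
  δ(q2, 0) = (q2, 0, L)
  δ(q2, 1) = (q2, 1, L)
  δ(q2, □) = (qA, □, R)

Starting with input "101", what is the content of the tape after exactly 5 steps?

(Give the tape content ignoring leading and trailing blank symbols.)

Execution trace:
Initial: [q0]101
Step 1: δ(q0, 1) = (q0, 1, R) → 1[q0]01
Step 2: δ(q0, 0) = (q0, 0, R) → 10[q0]1
Step 3: δ(q0, 1) = (q0, 1, R) → 101[q0]□
Step 4: δ(q0, □) = (q1, □, L) → 10[q1]1□
Step 5: δ(q1, 1) = (q1, 0, L) → 1[q1]00□

After 5 steps, the tape (ignoring leading/trailing blanks) is: 100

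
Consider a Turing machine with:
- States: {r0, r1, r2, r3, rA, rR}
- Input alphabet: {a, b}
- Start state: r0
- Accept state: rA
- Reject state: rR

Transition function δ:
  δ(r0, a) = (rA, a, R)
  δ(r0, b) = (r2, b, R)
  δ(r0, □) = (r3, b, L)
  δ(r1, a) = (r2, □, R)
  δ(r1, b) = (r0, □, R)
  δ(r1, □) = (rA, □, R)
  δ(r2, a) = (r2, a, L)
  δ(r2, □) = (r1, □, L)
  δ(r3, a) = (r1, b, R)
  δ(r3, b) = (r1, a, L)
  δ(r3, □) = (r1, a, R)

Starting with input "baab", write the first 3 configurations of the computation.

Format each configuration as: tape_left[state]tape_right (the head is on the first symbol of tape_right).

Transitions applied:
Step 1: δ(r0, b) = (r2, b, R)
Step 2: δ(r2, a) = (r2, a, L)

The first 3 configurations are:
[r0]baab ⊢ b[r2]aab ⊢ [r2]baab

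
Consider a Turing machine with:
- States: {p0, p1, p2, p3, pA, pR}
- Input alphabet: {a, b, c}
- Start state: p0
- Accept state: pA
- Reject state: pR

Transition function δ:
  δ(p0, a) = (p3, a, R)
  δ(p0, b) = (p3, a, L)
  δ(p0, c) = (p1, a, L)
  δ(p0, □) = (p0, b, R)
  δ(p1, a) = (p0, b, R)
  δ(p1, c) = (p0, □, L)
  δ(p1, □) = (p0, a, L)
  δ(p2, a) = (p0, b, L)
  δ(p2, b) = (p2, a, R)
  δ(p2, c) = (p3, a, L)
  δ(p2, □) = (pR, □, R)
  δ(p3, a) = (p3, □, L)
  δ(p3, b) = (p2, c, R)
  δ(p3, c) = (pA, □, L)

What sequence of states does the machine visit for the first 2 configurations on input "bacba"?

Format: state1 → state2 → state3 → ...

Execution trace:
Initial: [p0]bacba
Step 1: δ(p0, b) = (p3, a, L) → [p3]□aacba

No transition is defined for δ(p3, □). By convention the machine halts and rejects.

State sequence: p0 → p3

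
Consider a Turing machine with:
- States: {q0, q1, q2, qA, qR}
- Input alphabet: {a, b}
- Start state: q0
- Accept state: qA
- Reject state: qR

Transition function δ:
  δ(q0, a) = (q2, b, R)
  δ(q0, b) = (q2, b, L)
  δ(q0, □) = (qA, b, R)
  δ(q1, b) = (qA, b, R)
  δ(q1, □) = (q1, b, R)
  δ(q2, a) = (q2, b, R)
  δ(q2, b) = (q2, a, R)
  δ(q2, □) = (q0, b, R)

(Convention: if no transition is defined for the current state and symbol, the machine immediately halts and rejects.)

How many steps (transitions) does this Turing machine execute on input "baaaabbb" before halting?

Execution trace:
Initial: [q0]baaaabbb
Step 1: δ(q0, b) = (q2, b, L) → [q2]□baaaabbb
Step 2: δ(q2, □) = (q0, b, R) → b[q0]baaaabbb
Step 3: δ(q0, b) = (q2, b, L) → [q2]bbaaaabbb
Step 4: δ(q2, b) = (q2, a, R) → a[q2]baaaabbb
Step 5: δ(q2, b) = (q2, a, R) → aa[q2]aaaabbb
Step 6: δ(q2, a) = (q2, b, R) → aab[q2]aaabbb
Step 7: δ(q2, a) = (q2, b, R) → aabb[q2]aabbb
Step 8: δ(q2, a) = (q2, b, R) → aabbb[q2]abbb
Step 9: δ(q2, a) = (q2, b, R) → aabbbb[q2]bbb
Step 10: δ(q2, b) = (q2, a, R) → aabbbba[q2]bb
Step 11: δ(q2, b) = (q2, a, R) → aabbbbaa[q2]b
Step 12: δ(q2, b) = (q2, a, R) → aabbbbaaa[q2]□
Step 13: δ(q2, □) = (q0, b, R) → aabbbbaaab[q0]□
Step 14: δ(q0, □) = (qA, b, R) → aabbbbaaabb[qA]□

The machine reaches the accept state qA and halts.

The machine executed 14 steps before halting.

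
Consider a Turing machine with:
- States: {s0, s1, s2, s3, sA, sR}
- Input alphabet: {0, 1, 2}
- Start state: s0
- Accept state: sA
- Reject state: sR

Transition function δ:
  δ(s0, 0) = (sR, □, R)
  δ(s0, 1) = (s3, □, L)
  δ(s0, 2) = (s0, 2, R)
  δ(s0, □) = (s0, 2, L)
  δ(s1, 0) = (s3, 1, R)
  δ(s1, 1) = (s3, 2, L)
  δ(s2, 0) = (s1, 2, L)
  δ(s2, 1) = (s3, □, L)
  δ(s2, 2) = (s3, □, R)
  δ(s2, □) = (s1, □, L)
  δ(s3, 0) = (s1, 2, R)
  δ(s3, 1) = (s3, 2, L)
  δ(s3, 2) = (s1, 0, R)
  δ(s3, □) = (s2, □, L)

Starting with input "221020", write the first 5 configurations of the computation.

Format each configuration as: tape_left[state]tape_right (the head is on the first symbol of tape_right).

Transitions applied:
Step 1: δ(s0, 2) = (s0, 2, R)
Step 2: δ(s0, 2) = (s0, 2, R)
Step 3: δ(s0, 1) = (s3, □, L)
Step 4: δ(s3, 2) = (s1, 0, R)

The first 5 configurations are:
[s0]221020 ⊢ 2[s0]21020 ⊢ 22[s0]1020 ⊢ 2[s3]2□020 ⊢ 20[s1]□020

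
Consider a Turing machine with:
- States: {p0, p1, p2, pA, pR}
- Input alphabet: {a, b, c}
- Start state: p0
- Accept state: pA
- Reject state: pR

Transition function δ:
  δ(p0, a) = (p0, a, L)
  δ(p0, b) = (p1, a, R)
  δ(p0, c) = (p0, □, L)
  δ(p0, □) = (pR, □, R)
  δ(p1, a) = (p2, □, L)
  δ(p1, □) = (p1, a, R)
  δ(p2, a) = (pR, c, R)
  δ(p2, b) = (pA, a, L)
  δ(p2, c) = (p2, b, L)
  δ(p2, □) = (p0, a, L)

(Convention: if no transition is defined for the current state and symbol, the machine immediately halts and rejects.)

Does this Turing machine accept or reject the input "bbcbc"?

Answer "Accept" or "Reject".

Execution trace:
Initial: [p0]bbcbc
Step 1: δ(p0, b) = (p1, a, R) → a[p1]bcbc

No transition is defined for δ(p1, b). By convention the machine halts and rejects.

Answer: Reject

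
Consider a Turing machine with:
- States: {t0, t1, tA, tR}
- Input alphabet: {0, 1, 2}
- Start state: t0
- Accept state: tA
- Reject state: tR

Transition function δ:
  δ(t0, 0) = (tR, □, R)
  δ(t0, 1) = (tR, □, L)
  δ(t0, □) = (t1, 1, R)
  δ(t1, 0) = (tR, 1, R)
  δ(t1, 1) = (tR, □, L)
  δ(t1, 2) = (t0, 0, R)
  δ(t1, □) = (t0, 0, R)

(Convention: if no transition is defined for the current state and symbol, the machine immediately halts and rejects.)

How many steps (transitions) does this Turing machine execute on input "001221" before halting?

Execution trace:
Initial: [t0]001221
Step 1: δ(t0, 0) = (tR, □, R) → □[tR]01221

The machine reaches the reject state tR and halts.

The machine executed 1 step before halting.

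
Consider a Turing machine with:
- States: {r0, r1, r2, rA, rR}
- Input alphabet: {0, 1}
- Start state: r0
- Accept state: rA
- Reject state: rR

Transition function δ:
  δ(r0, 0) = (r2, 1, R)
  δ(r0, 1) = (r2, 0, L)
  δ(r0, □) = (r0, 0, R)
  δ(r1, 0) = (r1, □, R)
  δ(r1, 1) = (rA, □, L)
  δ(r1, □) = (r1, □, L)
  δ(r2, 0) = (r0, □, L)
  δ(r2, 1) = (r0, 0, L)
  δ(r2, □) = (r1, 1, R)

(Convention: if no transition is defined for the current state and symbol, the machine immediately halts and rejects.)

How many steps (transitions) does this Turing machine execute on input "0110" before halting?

Execution trace:
Initial: [r0]0110
Step 1: δ(r0, 0) = (r2, 1, R) → 1[r2]110
Step 2: δ(r2, 1) = (r0, 0, L) → [r0]1010
Step 3: δ(r0, 1) = (r2, 0, L) → [r2]□0010
Step 4: δ(r2, □) = (r1, 1, R) → 1[r1]0010
Step 5: δ(r1, 0) = (r1, □, R) → 1□[r1]010
Step 6: δ(r1, 0) = (r1, □, R) → 1□□[r1]10
Step 7: δ(r1, 1) = (rA, □, L) → 1□[rA]□□0

The machine reaches the accept state rA and halts.

The machine executed 7 steps before halting.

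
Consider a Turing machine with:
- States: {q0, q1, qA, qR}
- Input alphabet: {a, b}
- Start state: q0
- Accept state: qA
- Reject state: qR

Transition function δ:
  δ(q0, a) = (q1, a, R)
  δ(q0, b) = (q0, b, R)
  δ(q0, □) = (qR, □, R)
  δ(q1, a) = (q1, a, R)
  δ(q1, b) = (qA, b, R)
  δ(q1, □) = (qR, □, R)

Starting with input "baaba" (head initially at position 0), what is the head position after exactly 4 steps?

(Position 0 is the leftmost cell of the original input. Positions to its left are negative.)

Execution trace (head position shown):
Step 0: [q0]baaba  (head at position 0)
Step 1: move right → b[q0]aaba  (head at position 1)
Step 2: move right → ba[q1]aba  (head at position 2)
Step 3: move right → baa[q1]ba  (head at position 3)
Step 4: move right → baab[qA]a  (head at position 4)

After 4 steps, the head is at position 4.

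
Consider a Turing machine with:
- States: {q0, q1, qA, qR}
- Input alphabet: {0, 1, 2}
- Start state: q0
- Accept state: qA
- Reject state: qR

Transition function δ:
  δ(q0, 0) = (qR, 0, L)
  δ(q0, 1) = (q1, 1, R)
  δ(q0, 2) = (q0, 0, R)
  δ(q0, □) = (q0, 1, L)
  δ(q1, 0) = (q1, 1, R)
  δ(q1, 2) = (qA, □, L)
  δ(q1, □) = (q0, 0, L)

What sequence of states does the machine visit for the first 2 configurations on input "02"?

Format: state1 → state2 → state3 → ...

Execution trace:
Initial: [q0]02
Step 1: δ(q0, 0) = (qR, 0, L) → [qR]□02

The machine reaches the reject state qR and halts.

State sequence: q0 → qR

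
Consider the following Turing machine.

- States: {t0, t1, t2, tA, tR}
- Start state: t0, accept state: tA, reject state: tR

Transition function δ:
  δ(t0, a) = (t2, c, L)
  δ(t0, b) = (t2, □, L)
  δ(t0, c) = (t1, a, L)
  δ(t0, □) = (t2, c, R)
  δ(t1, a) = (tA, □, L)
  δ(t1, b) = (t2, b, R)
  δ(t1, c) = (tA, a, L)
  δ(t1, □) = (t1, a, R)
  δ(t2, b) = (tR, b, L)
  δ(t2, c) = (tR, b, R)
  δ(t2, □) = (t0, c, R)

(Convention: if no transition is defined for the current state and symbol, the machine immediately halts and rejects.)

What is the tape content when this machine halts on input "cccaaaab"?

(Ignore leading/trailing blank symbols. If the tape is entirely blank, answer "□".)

Execution trace:
Initial: [t0]cccaaaab
Step 1: δ(t0, c) = (t1, a, L) → [t1]□accaaaab
Step 2: δ(t1, □) = (t1, a, R) → a[t1]accaaaab
Step 3: δ(t1, a) = (tA, □, L) → [tA]a□ccaaaab

The machine reaches the accept state tA and halts.

Final tape (ignoring leading/trailing blanks): a□ccaaaab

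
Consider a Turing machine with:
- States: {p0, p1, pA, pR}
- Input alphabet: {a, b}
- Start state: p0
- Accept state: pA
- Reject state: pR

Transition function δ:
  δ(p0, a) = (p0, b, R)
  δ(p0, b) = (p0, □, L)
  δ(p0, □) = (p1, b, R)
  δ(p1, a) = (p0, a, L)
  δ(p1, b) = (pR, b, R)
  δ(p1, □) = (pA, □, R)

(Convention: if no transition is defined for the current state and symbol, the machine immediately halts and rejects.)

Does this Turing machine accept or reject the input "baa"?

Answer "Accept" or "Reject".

Execution trace:
Initial: [p0]baa
Step 1: δ(p0, b) = (p0, □, L) → [p0]□□aa
Step 2: δ(p0, □) = (p1, b, R) → b[p1]□aa
Step 3: δ(p1, □) = (pA, □, R) → b□[pA]aa

The machine reaches the accept state pA and halts.

Answer: Accept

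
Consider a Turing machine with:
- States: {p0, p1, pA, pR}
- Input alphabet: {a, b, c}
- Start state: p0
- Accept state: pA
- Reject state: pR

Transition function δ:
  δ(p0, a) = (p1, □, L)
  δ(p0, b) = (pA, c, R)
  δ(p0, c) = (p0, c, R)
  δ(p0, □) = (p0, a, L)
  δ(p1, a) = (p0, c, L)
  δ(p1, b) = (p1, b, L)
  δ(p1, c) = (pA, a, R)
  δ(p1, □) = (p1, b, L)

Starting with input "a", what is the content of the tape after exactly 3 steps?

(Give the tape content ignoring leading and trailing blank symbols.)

Execution trace:
Initial: [p0]a
Step 1: δ(p0, a) = (p1, □, L) → [p1]□□
Step 2: δ(p1, □) = (p1, b, L) → [p1]□b□
Step 3: δ(p1, □) = (p1, b, L) → [p1]□bb□

After 3 steps, the tape (ignoring leading/trailing blanks) is: bb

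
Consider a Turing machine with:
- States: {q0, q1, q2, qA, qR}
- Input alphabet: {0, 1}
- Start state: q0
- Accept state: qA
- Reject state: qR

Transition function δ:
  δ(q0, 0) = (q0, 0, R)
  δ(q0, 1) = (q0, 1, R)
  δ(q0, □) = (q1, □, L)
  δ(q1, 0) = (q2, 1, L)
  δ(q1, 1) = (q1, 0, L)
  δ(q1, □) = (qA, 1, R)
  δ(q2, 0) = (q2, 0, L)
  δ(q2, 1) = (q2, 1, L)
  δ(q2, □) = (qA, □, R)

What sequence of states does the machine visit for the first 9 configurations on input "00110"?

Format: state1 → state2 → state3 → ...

Execution trace:
Initial: [q0]00110
Step 1: δ(q0, 0) = (q0, 0, R) → 0[q0]0110
Step 2: δ(q0, 0) = (q0, 0, R) → 00[q0]110
Step 3: δ(q0, 1) = (q0, 1, R) → 001[q0]10
Step 4: δ(q0, 1) = (q0, 1, R) → 0011[q0]0
Step 5: δ(q0, 0) = (q0, 0, R) → 00110[q0]□
Step 6: δ(q0, □) = (q1, □, L) → 0011[q1]0□
Step 7: δ(q1, 0) = (q2, 1, L) → 001[q2]11□
Step 8: δ(q2, 1) = (q2, 1, L) → 00[q2]111□

State sequence: q0 → q0 → q0 → q0 → q0 → q0 → q1 → q2 → q2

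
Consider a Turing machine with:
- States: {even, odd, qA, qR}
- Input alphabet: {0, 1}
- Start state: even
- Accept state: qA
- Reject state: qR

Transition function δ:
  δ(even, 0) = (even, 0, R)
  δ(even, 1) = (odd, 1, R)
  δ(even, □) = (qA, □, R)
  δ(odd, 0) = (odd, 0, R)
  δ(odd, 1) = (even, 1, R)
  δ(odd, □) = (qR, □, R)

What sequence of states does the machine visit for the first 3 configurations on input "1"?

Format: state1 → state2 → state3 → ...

Execution trace:
Initial: [even]1
Step 1: δ(even, 1) = (odd, 1, R) → 1[odd]□
Step 2: δ(odd, □) = (qR, □, R) → 1□[qR]□

The machine reaches the reject state qR and halts.

State sequence: even → odd → qR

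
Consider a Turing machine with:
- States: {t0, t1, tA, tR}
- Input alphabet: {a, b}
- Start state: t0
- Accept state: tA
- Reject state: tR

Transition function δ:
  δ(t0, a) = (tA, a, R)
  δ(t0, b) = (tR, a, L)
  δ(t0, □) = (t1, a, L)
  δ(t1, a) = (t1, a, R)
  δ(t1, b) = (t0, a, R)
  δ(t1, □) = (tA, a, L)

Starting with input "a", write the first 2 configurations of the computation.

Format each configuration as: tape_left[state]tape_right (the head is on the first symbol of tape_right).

Transitions applied:
Step 1: δ(t0, a) = (tA, a, R)

The first 2 configurations are:
[t0]a ⊢ a[tA]□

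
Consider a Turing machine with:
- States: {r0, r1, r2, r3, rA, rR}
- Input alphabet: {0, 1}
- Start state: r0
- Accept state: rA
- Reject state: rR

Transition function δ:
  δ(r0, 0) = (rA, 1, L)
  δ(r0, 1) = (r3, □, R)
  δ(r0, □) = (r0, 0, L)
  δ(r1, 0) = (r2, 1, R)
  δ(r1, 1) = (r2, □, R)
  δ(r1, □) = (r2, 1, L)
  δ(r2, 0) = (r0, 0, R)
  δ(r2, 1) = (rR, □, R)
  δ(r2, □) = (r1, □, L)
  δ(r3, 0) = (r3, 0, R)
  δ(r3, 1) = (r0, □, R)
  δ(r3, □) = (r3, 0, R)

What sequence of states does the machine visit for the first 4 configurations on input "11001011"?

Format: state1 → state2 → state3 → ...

Execution trace:
Initial: [r0]11001011
Step 1: δ(r0, 1) = (r3, □, R) → □[r3]1001011
Step 2: δ(r3, 1) = (r0, □, R) → □□[r0]001011
Step 3: δ(r0, 0) = (rA, 1, L) → □[rA]□101011

The machine reaches the accept state rA and halts.

State sequence: r0 → r3 → r0 → rA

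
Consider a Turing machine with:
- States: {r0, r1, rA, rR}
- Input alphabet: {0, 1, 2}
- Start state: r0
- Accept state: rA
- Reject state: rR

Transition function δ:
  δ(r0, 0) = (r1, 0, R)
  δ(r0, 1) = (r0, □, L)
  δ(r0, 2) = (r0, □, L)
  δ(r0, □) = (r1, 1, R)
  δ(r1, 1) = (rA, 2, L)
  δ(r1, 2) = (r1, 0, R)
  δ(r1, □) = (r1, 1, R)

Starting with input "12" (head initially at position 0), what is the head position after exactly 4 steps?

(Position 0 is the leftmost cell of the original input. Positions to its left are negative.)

Execution trace (head position shown):
Step 0: [r0]12  (head at position 0)
Step 1: move left → [r0]□□2  (head at position -1)
Step 2: move right → 1[r1]□2  (head at position 0)
Step 3: move right → 11[r1]2  (head at position 1)
Step 4: move right → 110[r1]□  (head at position 2)

After 4 steps, the head is at position 2.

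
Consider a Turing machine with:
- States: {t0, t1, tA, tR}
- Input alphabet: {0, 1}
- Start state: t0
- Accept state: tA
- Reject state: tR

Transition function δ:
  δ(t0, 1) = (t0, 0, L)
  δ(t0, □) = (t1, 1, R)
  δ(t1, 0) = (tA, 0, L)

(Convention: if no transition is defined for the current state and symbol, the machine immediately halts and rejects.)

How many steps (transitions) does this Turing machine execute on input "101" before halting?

Execution trace:
Initial: [t0]101
Step 1: δ(t0, 1) = (t0, 0, L) → [t0]□001
Step 2: δ(t0, □) = (t1, 1, R) → 1[t1]001
Step 3: δ(t1, 0) = (tA, 0, L) → [tA]1001

The machine reaches the accept state tA and halts.

The machine executed 3 steps before halting.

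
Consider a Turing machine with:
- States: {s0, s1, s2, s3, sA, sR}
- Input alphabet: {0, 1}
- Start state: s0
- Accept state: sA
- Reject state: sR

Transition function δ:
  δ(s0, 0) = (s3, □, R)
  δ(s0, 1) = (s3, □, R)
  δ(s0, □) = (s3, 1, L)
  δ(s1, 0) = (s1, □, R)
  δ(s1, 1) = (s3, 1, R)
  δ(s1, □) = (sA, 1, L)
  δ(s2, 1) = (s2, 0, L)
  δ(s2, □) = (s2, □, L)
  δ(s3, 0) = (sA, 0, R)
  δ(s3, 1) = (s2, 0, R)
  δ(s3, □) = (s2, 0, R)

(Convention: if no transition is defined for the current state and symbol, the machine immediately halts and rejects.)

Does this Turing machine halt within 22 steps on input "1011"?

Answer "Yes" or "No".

Execution trace:
Initial: [s0]1011
Step 1: δ(s0, 1) = (s3, □, R) → □[s3]011
Step 2: δ(s3, 0) = (sA, 0, R) → □0[sA]11

The machine reaches the accept state sA and halts.
The machine halted after 2 steps (within the 22-step bound).

Answer: Yes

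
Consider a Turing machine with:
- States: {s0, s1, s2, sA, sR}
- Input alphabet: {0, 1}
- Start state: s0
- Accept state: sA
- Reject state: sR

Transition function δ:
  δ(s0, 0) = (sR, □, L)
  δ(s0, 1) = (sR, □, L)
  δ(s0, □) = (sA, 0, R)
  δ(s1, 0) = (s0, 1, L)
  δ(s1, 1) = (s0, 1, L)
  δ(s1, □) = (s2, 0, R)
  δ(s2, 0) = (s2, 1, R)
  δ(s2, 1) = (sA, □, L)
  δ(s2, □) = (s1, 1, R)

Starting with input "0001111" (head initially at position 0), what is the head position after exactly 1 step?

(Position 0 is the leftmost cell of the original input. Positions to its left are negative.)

Execution trace (head position shown):
Step 0: [s0]0001111  (head at position 0)
Step 1: move left → [sR]□□001111  (head at position -1)

After 1 step, the head is at position -1.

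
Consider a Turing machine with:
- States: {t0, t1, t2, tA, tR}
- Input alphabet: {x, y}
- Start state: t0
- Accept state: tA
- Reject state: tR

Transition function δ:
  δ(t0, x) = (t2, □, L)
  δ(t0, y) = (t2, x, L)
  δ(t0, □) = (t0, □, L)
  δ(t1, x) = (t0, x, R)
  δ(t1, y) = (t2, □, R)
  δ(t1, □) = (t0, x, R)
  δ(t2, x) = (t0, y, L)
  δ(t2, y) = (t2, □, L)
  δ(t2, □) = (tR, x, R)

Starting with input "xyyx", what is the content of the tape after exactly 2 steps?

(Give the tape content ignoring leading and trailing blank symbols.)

Execution trace:
Initial: [t0]xyyx
Step 1: δ(t0, x) = (t2, □, L) → [t2]□□yyx
Step 2: δ(t2, □) = (tR, x, R) → x[tR]□yyx

The machine reaches the reject state tR and halts.

After 2 steps, the tape (ignoring leading/trailing blanks) is: x□yyx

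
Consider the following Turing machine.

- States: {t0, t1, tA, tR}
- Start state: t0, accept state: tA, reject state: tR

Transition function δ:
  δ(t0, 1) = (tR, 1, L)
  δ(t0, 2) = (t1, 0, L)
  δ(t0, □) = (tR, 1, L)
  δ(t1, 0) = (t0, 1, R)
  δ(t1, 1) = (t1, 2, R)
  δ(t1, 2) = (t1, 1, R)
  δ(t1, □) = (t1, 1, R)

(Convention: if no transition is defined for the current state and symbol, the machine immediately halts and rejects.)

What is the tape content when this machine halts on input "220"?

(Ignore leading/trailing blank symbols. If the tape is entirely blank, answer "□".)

Execution trace:
Initial: [t0]220
Step 1: δ(t0, 2) = (t1, 0, L) → [t1]□020
Step 2: δ(t1, □) = (t1, 1, R) → 1[t1]020
Step 3: δ(t1, 0) = (t0, 1, R) → 11[t0]20
Step 4: δ(t0, 2) = (t1, 0, L) → 1[t1]100
Step 5: δ(t1, 1) = (t1, 2, R) → 12[t1]00
Step 6: δ(t1, 0) = (t0, 1, R) → 121[t0]0

No transition is defined for δ(t0, 0). By convention the machine halts and rejects.

Final tape (ignoring leading/trailing blanks): 1210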